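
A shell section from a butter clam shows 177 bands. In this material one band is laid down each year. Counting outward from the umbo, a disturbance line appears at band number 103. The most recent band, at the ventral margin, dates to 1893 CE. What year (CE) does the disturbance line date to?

The disturbance line sits at band 103 from the umbo, so 177 − 103 = 74 bands formed after it.
1893 − 74 = 1819 CE.

1819 CE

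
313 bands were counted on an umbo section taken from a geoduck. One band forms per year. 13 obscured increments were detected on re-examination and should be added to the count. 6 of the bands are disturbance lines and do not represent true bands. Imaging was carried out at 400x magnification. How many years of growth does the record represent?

320 years

Correcting the raw count gives 313 − 6 + 13 = 320 true bands.
One band per year makes the duration 320 years.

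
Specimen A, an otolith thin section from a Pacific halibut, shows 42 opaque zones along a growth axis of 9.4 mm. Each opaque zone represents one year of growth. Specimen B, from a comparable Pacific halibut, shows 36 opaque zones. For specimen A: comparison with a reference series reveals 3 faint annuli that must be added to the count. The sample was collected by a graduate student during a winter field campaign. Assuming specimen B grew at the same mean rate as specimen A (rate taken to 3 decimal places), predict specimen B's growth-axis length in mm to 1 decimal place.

7.5 mm

Specimen A: after corrections the count is 42 + 3 = 45 opaque zones.
A: Mean rate = 9.4 mm / 45 years ≈ 0.209 mm/year.
Length of B = 0.209 × 36 = 7.5 mm.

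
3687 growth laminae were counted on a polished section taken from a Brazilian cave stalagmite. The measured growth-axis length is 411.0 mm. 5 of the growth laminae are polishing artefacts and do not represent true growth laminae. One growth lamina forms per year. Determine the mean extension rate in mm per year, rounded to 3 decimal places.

After corrections the count is 3687 − 5 = 3682 growth laminae.
Extension rate ≈ 411.0 / 3682 = 0.112 mm per year.

0.112 mm per year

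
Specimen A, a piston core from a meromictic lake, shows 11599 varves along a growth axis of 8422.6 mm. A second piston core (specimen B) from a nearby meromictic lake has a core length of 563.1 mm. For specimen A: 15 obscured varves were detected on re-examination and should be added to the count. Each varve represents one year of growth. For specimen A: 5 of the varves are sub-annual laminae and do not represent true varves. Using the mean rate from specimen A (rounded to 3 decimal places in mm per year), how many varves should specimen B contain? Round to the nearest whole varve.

Specimen A: correcting the raw count gives 11599 − 5 + 15 = 11609 true varves.
A: Extension rate ≈ 8422.6 / 11609 = 0.726 mm per year.
Specimen B: 563.1 mm / 0.726 mm per year = 775.62 years ≈ 776 varves.

776 varves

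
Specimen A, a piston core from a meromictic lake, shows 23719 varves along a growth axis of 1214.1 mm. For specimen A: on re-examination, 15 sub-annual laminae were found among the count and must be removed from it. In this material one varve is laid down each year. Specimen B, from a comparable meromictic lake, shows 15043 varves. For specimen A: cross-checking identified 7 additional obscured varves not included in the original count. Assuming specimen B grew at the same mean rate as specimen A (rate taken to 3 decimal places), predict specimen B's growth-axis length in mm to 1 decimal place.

767.2 mm

Specimen A: adjusted count: 23719 − 15 + 7 = 23711 varves.
A: Extension rate ≈ 1214.1 / 23711 = 0.051 mm/year.
B's length ≈ 0.051 × 15043 = 767.2 mm.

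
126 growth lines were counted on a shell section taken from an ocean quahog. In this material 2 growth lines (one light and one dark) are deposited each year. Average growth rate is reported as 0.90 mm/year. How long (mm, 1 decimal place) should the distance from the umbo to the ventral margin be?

With 2 growth lines per year, 126 / 2 = 63 years.
Predicted length = 0.90 mm/year × 63 years = 56.7 mm.

56.7 mm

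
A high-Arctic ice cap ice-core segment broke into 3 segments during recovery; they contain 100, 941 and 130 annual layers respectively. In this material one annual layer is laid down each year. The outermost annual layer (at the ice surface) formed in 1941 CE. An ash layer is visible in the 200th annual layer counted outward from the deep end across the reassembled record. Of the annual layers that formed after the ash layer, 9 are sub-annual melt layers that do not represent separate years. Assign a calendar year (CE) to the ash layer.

979 CE

Total annual layers = 100 + 941 + 130 = 1171.
1171 − 200 = 971 annual layers lie beyond the ash layer toward the ice surface.
Removing the 9 false annual layers leaves 971 − 9 = 962 true annual layers beyond the ash layer.
The annual layer at the ice surface is 1941 CE, so the ash layer dates to 1941 − 962 = 979 CE.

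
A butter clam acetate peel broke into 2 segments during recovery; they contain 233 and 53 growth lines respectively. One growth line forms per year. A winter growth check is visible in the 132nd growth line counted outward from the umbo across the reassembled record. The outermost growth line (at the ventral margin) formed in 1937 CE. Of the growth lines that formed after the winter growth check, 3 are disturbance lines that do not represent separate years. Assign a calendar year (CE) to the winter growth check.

Total growth lines = 233 + 53 = 286.
Between growth line 132 and the ventral margin there are 286 − 132 = 154 growth lines.
Excluding 3 false growth lines: 154 − 3 = 151.
Counting back 151 years from 1937 CE places the winter growth check in 1937 − 151 = 1786 CE.

1786 CE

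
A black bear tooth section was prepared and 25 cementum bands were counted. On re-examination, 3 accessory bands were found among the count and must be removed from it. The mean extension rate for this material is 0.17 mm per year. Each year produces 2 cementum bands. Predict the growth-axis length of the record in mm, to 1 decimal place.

1.9 mm

After corrections the count is 25 − 3 = 22 cementum bands.
Dividing by 2 cementum bands per year: 22 / 2 = 11 years.
Length ≈ 0.17 × 11 = 1.9 mm.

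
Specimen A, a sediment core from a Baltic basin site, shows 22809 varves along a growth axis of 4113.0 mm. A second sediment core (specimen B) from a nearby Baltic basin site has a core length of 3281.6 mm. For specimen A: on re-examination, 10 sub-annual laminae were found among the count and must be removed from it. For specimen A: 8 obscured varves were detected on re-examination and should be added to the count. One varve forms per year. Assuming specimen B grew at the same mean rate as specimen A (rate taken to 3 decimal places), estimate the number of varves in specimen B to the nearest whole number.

18231 varves

Specimen A: correcting the raw count gives 22809 − 10 + 8 = 22807 true varves.
A: Extension rate ≈ 4113.0 / 22807 = 0.180 mm/yr.
Specimen B: 3281.6 mm / 0.180 mm per year = 18231.11 years ≈ 18231 varves.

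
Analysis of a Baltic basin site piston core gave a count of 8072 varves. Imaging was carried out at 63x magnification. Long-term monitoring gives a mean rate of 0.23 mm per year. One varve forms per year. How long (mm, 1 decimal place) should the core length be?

1856.6 mm

8072 years of growth are recorded.
Predicted length = 0.23 mm/year × 8072 years = 1856.6 mm.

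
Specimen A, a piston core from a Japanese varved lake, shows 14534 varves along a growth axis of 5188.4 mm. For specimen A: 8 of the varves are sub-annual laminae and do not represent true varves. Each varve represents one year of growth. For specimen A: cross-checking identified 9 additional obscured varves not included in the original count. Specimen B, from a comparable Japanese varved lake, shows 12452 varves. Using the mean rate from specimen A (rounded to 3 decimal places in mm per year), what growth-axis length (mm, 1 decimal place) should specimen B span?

Specimen A: after corrections the count is 14534 − 8 + 9 = 14535 varves.
A: Extension rate ≈ 5188.4 / 14535 = 0.357 mm/yr.
For B, 0.357 mm/year × 12452 years = 4445.4 mm.

4445.4 mm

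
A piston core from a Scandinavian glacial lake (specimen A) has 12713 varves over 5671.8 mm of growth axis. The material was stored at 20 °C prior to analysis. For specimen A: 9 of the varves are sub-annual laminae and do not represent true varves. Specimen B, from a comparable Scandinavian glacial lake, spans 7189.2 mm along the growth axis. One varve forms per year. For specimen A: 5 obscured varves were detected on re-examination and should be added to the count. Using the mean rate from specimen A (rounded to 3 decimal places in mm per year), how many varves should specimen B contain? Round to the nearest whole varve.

16119 varves

Specimen A: adjusted count: 12713 − 9 + 5 = 12709 varves.
A: Mean rate = 5671.8 mm / 12709 years ≈ 0.446 mm/yr.
For B, 7189.2 / 0.446 = 16119.28 years ≈ 16119 varves.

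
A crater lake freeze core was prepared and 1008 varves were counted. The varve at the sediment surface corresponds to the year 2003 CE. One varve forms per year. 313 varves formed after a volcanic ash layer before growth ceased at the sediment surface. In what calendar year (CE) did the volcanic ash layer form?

1690 CE

There are 313 varves younger than the volcanic ash layer.
The varve at the sediment surface is 2003 CE, so the volcanic ash layer dates to 2003 − 313 = 1690 CE.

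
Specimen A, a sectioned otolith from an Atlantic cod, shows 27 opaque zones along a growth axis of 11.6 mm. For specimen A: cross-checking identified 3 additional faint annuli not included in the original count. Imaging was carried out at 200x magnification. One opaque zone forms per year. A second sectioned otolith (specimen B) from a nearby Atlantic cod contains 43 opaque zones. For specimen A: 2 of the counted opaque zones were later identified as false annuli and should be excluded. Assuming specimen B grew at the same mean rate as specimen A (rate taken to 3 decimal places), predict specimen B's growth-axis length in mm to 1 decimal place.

Specimen A: adjusted count: 27 − 2 + 3 = 28 opaque zones.
A: Extension rate ≈ 11.6 / 28 = 0.414 mm/year.
Length of B = 0.414 × 43 = 17.8 mm.

17.8 mm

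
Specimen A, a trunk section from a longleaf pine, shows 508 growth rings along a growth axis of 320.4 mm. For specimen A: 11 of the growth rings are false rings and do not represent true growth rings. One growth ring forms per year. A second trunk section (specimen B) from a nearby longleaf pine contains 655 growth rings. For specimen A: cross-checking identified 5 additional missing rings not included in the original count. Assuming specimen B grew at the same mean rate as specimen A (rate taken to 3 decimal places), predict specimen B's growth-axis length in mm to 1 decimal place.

Specimen A: true growth ring count = 508 − 11 + 5 = 502.
A: Mean rate = 320.4 mm / 502 years ≈ 0.638 mm/year.
Length of B = 0.638 × 655 = 417.9 mm.

417.9 mm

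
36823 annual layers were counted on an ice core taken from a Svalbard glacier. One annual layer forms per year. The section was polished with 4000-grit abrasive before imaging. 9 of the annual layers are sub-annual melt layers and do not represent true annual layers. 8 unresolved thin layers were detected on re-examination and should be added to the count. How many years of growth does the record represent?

36822 years

Correcting the raw count gives 36823 − 9 + 8 = 36822 true annual layers.
With a one-to-one annual layer periodicity this is 36822 years.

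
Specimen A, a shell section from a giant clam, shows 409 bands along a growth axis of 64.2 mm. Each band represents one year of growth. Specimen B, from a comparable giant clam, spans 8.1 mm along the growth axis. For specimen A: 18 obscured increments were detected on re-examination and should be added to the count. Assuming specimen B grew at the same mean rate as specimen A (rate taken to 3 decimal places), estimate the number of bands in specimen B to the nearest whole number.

54 bands

Specimen A: true band count = 409 + 18 = 427.
A: Extension rate ≈ 64.2 / 427 = 0.150 mm per year.
B spans 8.1 / 0.150 = 54.00 years ≈ 54 bands.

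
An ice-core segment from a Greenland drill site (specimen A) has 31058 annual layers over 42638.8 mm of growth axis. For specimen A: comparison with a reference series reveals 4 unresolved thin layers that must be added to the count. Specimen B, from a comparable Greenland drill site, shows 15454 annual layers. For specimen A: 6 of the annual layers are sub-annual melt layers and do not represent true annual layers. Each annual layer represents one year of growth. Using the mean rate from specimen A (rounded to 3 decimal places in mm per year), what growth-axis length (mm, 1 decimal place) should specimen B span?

Specimen A: true annual layer count = 31058 − 6 + 4 = 31056.
A: Extension rate ≈ 42638.8 / 31056 = 1.373 mm/yr.
B's length ≈ 1.373 × 15454 = 21218.3 mm.

21218.3 mm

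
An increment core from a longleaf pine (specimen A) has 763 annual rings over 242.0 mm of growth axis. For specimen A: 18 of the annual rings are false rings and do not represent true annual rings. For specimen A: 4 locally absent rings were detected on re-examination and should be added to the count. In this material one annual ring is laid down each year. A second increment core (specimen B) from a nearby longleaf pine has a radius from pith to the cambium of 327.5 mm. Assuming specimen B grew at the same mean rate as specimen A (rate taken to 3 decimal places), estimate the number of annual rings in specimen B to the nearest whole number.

Specimen A: adjusted count: 763 − 18 + 4 = 749 annual rings.
A: Mean rate = 242.0 mm / 749 years ≈ 0.323 mm/yr.
B spans 327.5 / 0.323 = 1013.93 years ≈ 1014 annual rings.

1014 annual rings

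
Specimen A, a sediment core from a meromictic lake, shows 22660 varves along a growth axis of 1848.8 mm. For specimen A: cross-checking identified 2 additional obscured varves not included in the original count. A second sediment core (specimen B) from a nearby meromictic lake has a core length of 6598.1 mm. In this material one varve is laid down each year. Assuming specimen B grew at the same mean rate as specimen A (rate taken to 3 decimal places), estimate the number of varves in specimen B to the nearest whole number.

80465 varves

Specimen A: after corrections the count is 22660 + 2 = 22662 varves.
A: Mean rate = 1848.8 mm / 22662 years ≈ 0.082 mm/yr.
For B, 6598.1 / 0.082 = 80464.63 years ≈ 80465 varves.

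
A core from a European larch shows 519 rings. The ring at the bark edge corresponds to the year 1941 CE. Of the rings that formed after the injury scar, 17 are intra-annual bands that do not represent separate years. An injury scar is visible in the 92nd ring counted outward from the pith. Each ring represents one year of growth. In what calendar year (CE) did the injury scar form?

The injury scar sits at ring 92 from the pith, so 519 − 92 = 427 rings formed after it.
Excluding 17 false rings: 427 − 17 = 410.
Counting back 410 years from 1941 CE places the injury scar in 1941 − 410 = 1531 CE.

1531 CE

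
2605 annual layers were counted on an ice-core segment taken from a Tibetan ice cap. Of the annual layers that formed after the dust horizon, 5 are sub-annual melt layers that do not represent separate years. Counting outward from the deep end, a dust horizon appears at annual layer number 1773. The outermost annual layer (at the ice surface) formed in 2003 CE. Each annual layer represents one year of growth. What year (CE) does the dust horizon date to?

2605 − 1773 = 832 annual layers lie beyond the dust horizon toward the ice surface.
832 − 5 false = 827 true annual layers after the dust horizon.
The annual layer at the ice surface is 2003 CE, so the dust horizon dates to 2003 − 827 = 1176 CE.

1176 CE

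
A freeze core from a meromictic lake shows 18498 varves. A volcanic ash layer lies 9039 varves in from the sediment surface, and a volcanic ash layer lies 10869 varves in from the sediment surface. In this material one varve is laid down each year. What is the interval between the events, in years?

1830 yr

The two markers are separated by 10869 − 9039 = 1830 varves.
At one varve per year, 1830 years elapsed between them.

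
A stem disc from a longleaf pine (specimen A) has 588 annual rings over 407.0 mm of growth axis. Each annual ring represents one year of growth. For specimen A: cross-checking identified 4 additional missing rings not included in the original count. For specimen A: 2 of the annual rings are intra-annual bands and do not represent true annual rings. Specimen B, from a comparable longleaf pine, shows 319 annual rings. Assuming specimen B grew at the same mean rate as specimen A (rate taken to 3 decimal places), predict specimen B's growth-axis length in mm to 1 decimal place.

Specimen A: true annual ring count = 588 − 2 + 4 = 590.
A: 407.0 mm over 590 years gives 407.0 / 590 ≈ 0.690 mm per year.
For B, 0.690 mm/year × 319 years = 220.1 mm.

220.1 mm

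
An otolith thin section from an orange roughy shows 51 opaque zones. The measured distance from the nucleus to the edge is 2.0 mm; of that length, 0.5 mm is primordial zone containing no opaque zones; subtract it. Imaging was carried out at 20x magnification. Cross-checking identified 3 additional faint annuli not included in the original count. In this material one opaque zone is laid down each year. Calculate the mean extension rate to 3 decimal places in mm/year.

0.028 mm/year

True opaque zone count = 51 + 3 = 54.
The growth record spans 2.0 − 0.5 = 1.5 mm.
Extension rate ≈ 1.5 / 54 = 0.028 mm/year.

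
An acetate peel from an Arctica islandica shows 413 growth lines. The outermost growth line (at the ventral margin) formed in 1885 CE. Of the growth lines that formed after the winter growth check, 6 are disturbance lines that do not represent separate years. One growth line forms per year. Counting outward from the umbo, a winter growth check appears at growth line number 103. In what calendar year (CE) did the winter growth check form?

1581 CE

413 − 103 = 310 growth lines lie beyond the winter growth check toward the ventral margin.
310 − 6 false = 304 true growth lines after the winter growth check.
1885 − 304 = 1581 CE.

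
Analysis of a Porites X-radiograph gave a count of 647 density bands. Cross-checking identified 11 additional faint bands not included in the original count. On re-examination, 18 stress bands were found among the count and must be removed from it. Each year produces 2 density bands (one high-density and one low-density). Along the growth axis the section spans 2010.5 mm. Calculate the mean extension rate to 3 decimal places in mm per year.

6.283 mm per year

Correcting the raw count gives 647 − 18 + 11 = 640 true density bands.
Dividing by 2 density bands per year: 640 / 2 = 320 years.
Extension rate ≈ 2010.5 / 320 = 6.283 mm per year.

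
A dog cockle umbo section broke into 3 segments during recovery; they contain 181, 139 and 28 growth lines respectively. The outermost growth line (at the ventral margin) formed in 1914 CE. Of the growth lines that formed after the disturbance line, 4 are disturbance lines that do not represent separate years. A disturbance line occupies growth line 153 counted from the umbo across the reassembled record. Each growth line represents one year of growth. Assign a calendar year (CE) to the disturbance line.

Total growth lines = 181 + 139 + 28 = 348.
348 − 153 = 195 growth lines lie beyond the disturbance line toward the ventral margin.
Excluding 4 false growth lines: 195 − 4 = 191.
Counting back 191 years from 1914 CE places the disturbance line in 1914 − 191 = 1723 CE.

1723 CE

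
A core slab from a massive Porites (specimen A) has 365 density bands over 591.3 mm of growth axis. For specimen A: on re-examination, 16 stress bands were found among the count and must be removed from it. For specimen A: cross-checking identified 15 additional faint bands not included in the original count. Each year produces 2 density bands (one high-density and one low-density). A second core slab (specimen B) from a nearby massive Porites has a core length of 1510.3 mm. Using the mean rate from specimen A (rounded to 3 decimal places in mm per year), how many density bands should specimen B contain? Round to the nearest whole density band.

930 density bands

Specimen A: after corrections the count is 365 − 16 + 15 = 364 density bands.
Specimen A: with 2 density bands per year, 364 / 2 = 182 years.
A: Extension rate ≈ 591.3 / 182 = 3.249 mm/yr.
B spans 1510.3 / 3.249 = 464.85 years; at 2 density bands per year that is 464.85 × 2 ≈ 930 density bands.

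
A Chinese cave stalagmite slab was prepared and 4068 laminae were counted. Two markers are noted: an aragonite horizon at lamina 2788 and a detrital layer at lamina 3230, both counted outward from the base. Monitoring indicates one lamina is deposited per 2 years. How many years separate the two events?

884 yr

Separation: 3230 − 2788 = 442 laminae.
At 2 years per lamina, 442 × 2 = 884 years.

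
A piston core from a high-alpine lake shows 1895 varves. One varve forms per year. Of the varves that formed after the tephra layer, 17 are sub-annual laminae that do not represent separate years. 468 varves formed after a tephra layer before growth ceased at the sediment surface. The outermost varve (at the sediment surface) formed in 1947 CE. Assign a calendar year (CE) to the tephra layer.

1496 CE

468 varves post-date the tephra layer.
468 − 17 false = 451 true varves after the tephra layer.
1947 − 451 = 1496 CE.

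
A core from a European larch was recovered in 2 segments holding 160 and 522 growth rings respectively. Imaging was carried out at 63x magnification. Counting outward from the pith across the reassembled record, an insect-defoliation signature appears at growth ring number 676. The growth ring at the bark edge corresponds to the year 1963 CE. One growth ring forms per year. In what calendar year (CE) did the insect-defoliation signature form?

Total growth rings = 160 + 522 = 682.
Between growth ring 676 and the bark edge there are 682 − 676 = 6 growth rings.
1963 − 6 = 1957 CE.

1957 CE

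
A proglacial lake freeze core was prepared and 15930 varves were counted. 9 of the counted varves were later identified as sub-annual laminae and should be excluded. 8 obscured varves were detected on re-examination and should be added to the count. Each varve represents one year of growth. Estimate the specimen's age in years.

15929 yr

Correcting the raw count gives 15930 − 9 + 8 = 15929 true varves.
At one varve per year, that is 15929 years.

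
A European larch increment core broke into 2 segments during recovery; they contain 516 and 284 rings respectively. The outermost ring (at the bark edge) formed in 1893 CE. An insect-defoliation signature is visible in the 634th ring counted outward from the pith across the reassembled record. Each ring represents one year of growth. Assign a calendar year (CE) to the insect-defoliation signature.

Total rings = 516 + 284 = 800.
800 − 634 = 166 rings lie beyond the insect-defoliation signature toward the bark edge.
The ring at the bark edge is 1893 CE, so the insect-defoliation signature dates to 1893 − 166 = 1727 CE.

1727 CE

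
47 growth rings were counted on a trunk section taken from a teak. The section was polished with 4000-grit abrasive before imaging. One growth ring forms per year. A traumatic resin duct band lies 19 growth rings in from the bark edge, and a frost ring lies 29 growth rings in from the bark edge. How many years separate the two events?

10 years

Separation: 29 − 19 = 10 growth rings.
At one growth ring per year, 10 years elapsed between them.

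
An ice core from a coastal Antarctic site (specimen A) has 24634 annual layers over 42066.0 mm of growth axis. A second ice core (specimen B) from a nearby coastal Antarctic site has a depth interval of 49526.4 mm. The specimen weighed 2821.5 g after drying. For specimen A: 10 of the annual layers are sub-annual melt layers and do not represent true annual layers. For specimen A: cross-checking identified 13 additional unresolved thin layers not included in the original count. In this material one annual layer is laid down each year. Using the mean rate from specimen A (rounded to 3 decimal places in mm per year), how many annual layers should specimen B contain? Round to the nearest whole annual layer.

Specimen A: after corrections the count is 24634 − 10 + 13 = 24637 annual layers.
A: 42066.0 mm over 24637 years gives 42066.0 / 24637 ≈ 1.707 mm per year.
For B, 49526.4 / 1.707 = 29013.71 years ≈ 29014 annual layers.

29014 annual layers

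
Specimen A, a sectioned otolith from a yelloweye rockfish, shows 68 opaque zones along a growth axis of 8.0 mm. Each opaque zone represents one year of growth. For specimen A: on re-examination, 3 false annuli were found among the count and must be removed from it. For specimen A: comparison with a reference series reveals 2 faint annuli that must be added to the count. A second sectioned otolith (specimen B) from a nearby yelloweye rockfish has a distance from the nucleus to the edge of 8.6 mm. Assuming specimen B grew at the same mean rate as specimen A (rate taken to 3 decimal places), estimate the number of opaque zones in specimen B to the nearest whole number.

72 opaque zones

Specimen A: true opaque zone count = 68 − 3 + 2 = 67.
A: Extension rate ≈ 8.0 / 67 = 0.119 mm/yr.
Specimen B: 8.6 mm / 0.119 mm per year = 72.27 years ≈ 72 opaque zones.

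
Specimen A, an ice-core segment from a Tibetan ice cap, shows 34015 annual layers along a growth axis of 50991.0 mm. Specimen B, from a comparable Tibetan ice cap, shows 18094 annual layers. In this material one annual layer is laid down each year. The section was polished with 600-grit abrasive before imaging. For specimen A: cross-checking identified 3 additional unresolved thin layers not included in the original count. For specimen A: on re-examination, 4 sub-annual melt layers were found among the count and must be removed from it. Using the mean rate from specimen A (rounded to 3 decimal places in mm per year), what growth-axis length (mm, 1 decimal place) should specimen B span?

27122.9 mm

Specimen A: after corrections the count is 34015 − 4 + 3 = 34014 annual layers.
A: Mean rate = 50991.0 mm / 34014 years ≈ 1.499 mm/yr.
B's length ≈ 1.499 × 18094 = 27122.9 mm.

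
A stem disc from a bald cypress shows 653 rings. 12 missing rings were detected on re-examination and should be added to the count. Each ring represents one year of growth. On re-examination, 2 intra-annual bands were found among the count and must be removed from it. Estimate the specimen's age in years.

True ring count = 653 − 2 + 12 = 663.
With a one-to-one ring periodicity this is 663 years.

663 years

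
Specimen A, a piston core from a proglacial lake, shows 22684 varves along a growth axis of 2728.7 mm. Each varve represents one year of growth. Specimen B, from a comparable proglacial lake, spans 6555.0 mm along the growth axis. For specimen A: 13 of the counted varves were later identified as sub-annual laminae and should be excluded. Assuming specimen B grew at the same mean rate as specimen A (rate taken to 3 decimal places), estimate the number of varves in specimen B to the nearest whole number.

54625 varves

Specimen A: adjusted count: 22684 − 13 = 22671 varves.
A: 2728.7 mm over 22671 years gives 2728.7 / 22671 ≈ 0.120 mm/yr.
Specimen B: 6555.0 mm / 0.120 mm per year = 54625.00 years ≈ 54625 varves.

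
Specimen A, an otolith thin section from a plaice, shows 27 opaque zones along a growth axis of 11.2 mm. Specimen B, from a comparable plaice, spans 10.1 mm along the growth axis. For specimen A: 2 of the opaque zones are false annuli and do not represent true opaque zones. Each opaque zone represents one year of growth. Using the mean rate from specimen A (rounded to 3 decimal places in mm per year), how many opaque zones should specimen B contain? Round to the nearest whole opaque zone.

23 opaque zones

Specimen A: correcting the raw count gives 27 − 2 = 25 true opaque zones.
A: Mean rate = 11.2 mm / 25 years ≈ 0.448 mm/year.
Specimen B: 10.1 mm / 0.448 mm per year = 22.54 years ≈ 23 opaque zones.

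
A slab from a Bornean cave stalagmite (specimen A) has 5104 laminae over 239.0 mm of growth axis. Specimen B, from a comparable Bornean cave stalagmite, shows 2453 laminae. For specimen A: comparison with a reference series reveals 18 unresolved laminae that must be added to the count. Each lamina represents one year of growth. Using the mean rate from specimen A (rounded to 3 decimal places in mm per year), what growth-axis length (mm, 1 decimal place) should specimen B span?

115.3 mm

Specimen A: adjusted count: 5104 + 18 = 5122 laminae.
A: Extension rate ≈ 239.0 / 5122 = 0.047 mm/year.
Length of B = 0.047 × 2453 = 115.3 mm.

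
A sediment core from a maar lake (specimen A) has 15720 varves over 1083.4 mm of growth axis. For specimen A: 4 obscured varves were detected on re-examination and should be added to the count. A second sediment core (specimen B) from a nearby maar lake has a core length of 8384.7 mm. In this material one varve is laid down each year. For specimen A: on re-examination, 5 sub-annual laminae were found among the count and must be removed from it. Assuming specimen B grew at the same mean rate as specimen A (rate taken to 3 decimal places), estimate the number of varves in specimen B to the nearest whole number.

121517 varves

Specimen A: after corrections the count is 15720 − 5 + 4 = 15719 varves.
A: Extension rate ≈ 1083.4 / 15719 = 0.069 mm/year.
For B, 8384.7 / 0.069 = 121517.39 years ≈ 121517 varves.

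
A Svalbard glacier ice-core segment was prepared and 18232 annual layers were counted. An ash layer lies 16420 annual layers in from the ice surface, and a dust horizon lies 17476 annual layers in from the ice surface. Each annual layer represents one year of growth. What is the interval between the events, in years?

1056 yr

17476 − 16420 = 1056 annual layers lie between the two events.
That is 1056 years at one annual layer per year.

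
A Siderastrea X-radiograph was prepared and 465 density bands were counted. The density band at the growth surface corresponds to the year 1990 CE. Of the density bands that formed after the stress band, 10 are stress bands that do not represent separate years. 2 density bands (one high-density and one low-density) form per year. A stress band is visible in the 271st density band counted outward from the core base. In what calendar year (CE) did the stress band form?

1898 CE

The stress band sits at density band 271 from the core base, so 465 − 271 = 194 density bands formed after it.
Excluding 10 false density bands: 194 − 10 = 184.
184 density bands at 2 per year is 184 / 2 = 92 years.
The density band at the growth surface is 1990 CE, so the stress band dates to 1990 − 92 = 1898 CE.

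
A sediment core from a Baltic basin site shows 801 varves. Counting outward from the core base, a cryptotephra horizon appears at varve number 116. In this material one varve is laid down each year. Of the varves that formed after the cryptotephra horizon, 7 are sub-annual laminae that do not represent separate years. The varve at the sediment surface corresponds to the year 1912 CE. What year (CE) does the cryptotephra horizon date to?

801 − 116 = 685 varves lie beyond the cryptotephra horizon toward the sediment surface.
Excluding 7 false varves: 685 − 7 = 678.
1912 − 678 = 1234 CE.

1234 CE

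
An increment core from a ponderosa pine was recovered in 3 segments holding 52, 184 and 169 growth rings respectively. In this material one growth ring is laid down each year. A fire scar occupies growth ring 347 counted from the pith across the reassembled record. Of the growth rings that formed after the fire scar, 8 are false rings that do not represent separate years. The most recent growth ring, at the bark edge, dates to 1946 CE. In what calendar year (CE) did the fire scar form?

Total growth rings = 52 + 184 + 169 = 405.
The fire scar sits at growth ring 347 from the pith, so 405 − 347 = 58 growth rings formed after it.
Excluding 8 false growth rings: 58 − 8 = 50.
Counting back 50 years from 1946 CE places the fire scar in 1946 − 50 = 1896 CE.

1896 CE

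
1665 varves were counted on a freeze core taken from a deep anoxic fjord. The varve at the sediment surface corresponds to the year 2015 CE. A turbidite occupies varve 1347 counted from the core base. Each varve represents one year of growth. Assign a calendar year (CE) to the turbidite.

1665 − 1347 = 318 varves lie beyond the turbidite toward the sediment surface.
The varve at the sediment surface is 2015 CE, so the turbidite dates to 2015 − 318 = 1697 CE.

1697 CE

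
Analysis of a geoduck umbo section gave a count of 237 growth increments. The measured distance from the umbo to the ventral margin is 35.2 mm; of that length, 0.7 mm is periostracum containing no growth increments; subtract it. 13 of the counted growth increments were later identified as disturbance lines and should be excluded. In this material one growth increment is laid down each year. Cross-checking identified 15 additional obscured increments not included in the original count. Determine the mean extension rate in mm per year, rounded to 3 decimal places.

Adjusted count: 237 − 13 + 15 = 239 growth increments.
The growth record spans 35.2 − 0.7 = 34.5 mm.
Extension rate ≈ 34.5 / 239 = 0.144 mm per year.

0.144 mm per year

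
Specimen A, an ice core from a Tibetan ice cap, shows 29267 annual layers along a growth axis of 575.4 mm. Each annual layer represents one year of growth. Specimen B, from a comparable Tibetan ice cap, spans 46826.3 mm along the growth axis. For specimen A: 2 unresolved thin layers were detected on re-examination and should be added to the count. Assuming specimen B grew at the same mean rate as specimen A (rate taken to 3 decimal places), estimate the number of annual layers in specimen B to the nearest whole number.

Specimen A: true annual layer count = 29267 + 2 = 29269.
A: Mean rate = 575.4 mm / 29269 years ≈ 0.020 mm per year.
For B, 46826.3 / 0.020 = 2341315.00 years ≈ 2341315 annual layers.

2341315 annual layers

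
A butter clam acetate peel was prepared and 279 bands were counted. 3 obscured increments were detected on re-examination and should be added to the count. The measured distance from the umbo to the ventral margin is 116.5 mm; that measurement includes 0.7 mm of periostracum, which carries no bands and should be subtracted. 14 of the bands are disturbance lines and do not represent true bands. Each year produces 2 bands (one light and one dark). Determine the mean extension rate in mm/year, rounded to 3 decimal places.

Correcting the raw count gives 279 − 14 + 3 = 268 true bands.
With 2 bands per year, 268 / 2 = 134 years.
Net length = 116.5 − 0.7 = 115.8 mm.
Extension rate ≈ 115.8 / 134 = 0.864 mm/year.

0.864 mm/year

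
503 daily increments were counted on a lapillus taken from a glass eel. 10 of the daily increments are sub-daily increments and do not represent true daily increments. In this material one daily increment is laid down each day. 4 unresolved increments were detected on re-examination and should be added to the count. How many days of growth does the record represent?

Correcting the raw count gives 503 − 10 + 4 = 497 true daily increments.
One daily increment per day makes the duration 497 days.

497 days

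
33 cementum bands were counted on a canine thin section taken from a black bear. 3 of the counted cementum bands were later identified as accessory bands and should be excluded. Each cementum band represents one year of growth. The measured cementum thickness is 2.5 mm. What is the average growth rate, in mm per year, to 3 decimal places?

0.083 mm per year

Adjusted count: 33 − 3 = 30 cementum bands.
Mean rate = 2.5 mm / 30 years ≈ 0.083 mm per year.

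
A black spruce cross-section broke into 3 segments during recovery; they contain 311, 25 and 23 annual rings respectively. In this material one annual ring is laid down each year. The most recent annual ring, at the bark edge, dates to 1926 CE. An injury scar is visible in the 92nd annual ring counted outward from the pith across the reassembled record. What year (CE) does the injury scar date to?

Total annual rings = 311 + 25 + 23 = 359.
Between annual ring 92 and the bark edge there are 359 − 92 = 267 annual rings.
1926 − 267 = 1659 CE.

1659 CE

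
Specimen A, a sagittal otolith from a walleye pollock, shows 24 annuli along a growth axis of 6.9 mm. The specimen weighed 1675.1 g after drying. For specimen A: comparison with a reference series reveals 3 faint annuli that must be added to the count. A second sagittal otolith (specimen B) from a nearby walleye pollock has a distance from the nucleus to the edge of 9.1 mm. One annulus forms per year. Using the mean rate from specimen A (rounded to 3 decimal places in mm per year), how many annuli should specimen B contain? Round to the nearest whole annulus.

Specimen A: adjusted count: 24 + 3 = 27 annuli.
A: Extension rate ≈ 6.9 / 27 = 0.256 mm/yr.
B spans 9.1 / 0.256 = 35.55 years ≈ 36 annuli.

36 annuli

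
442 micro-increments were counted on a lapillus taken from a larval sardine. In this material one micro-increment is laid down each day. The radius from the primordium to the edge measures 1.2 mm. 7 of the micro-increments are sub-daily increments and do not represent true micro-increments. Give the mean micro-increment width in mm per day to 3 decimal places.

Adjusted count: 442 − 7 = 435 micro-increments.
1.2 mm over 435 days gives 1.2 / 435 ≈ 0.003 mm per day.

0.003 mm per day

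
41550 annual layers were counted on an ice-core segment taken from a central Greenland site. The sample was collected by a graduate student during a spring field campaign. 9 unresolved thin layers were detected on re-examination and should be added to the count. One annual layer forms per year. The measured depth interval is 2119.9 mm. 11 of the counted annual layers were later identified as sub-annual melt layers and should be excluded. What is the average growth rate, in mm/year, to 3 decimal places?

0.051 mm/year

True annual layer count = 41550 − 11 + 9 = 41548.
Extension rate ≈ 2119.9 / 41548 = 0.051 mm/year.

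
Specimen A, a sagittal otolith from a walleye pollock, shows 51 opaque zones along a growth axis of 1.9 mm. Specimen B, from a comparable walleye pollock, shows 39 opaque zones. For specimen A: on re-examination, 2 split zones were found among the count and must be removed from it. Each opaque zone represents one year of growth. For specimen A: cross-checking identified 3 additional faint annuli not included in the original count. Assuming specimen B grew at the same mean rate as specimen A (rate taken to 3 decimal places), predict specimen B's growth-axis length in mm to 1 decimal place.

1.4 mm

Specimen A: after corrections the count is 51 − 2 + 3 = 52 opaque zones.
A: Extension rate ≈ 1.9 / 52 = 0.037 mm/yr.
Length of B = 0.037 × 39 = 1.4 mm.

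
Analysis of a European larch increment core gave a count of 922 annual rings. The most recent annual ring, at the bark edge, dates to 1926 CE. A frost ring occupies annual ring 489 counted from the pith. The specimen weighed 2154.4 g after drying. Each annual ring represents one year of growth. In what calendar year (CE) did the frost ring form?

1493 CE

The frost ring sits at annual ring 489 from the pith, so 922 − 489 = 433 annual rings formed after it.
The annual ring at the bark edge is 1926 CE, so the frost ring dates to 1926 − 433 = 1493 CE.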